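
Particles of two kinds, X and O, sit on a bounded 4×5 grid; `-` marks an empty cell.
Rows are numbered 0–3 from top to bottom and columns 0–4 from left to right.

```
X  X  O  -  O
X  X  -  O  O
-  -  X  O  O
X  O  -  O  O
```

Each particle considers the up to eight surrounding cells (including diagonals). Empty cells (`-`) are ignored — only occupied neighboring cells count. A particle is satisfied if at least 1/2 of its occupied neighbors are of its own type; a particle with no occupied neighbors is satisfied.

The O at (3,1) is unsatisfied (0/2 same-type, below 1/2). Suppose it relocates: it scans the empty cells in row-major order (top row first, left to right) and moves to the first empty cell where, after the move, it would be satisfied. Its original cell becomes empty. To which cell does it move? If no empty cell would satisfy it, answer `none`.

(0,3)

Vacating (3,1). Empty cells in order:
  (0,3): 4/4 same-type → satisfied — stop here.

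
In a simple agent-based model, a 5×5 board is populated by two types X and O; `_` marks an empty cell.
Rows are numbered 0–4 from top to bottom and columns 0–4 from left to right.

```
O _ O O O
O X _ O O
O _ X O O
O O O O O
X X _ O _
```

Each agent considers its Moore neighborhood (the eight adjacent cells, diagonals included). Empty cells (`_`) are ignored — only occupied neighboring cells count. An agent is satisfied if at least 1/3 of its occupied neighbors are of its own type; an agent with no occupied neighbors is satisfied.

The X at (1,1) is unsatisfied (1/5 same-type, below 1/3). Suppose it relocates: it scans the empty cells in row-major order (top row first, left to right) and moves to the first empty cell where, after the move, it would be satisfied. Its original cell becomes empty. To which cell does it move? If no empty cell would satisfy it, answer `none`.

Vacating (1,1). Empty cells in order:
  (0,1): 0/3 same-type → still unsatisfied.
  (1,2): 1/5 same-type → still unsatisfied.
  (2,1): 1/6 same-type → still unsatisfied.
  (4,2): 1/5 same-type → still unsatisfied.
  (4,4): 0/3 same-type → still unsatisfied.

none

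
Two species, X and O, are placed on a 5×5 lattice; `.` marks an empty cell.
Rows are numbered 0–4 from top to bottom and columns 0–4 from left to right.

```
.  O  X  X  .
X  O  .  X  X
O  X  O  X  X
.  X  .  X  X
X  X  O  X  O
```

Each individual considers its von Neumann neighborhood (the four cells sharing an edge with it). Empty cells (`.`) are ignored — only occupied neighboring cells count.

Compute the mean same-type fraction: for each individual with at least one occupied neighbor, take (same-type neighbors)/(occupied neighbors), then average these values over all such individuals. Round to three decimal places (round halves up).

Row 0: (0,1)O 1/2 · (0,2)X 1/2 · (0,3)X 2/2
Row 1: (1,0)X 0/2 · (1,1)O 1/3 · (1,3)X 3/3 · (1,4)X 2/2
Row 2: (2,0)O 0/2 · (2,1)X 1/4 · (2,2)O 0/2 · (2,3)X 3/4 · (2,4)X 3/3
Row 3: (3,1)X 2/2 · (3,3)X 3/3 · (3,4)X 2/3
Row 4: (4,0)X 1/1 · (4,1)X 2/3 · (4,2)O 0/2 · (4,3)X 1/3 · (4,4)O 0/2
Sum over 20 individuals: 1/2 + 1/2 + 2/2 + 0/2 + 1/3 + 3/3 + 2/2 + 0/2 + 1/4 + 0/2 + 3/4 + 3/3 + 2/2 + 3/3 + 2/3 + 1/1 + 2/3 + 0/2 + 1/3 + 0/2 = 11; mean = 11 ÷ 20 = 11/20 = 0.55 → 0.550.

0.550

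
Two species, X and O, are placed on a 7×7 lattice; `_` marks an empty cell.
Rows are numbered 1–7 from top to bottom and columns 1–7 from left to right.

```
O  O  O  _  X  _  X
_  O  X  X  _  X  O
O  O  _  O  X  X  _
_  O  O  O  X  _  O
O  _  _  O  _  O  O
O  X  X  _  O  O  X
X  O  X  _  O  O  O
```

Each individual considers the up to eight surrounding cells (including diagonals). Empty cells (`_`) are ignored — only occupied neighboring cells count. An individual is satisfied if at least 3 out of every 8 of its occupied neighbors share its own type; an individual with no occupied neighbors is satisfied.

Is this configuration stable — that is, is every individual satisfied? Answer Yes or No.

No

Row 1: (1,1)O 2/2 satisfied · (1,2)O 3/4 satisfied · (1,3)O 2/4 satisfied · (1,5)X 2/2 satisfied · (1,7)X 1/2 satisfied
Row 2: (2,2)O 5/6 satisfied · (2,3)X 1/6 not · (2,4)X 3/5 satisfied · (2,6)X 4/5 satisfied · (2,7)O 0/3 not
Row 3: (3,1)O 3/3 satisfied · (3,2)O 4/5 satisfied · (3,4)O 2/6 not · (3,5)X 4/6 satisfied · (3,6)X 3/5 satisfied
Row 4: (4,2)O 4/4 satisfied · (4,3)O 5/5 satisfied · (4,4)O 3/5 satisfied · (4,5)X 2/6 not · (4,7)O 2/3 satisfied
Row 5: (5,1)O 2/3 satisfied · (5,4)O 3/5 satisfied · (5,6)O 4/6 satisfied · (5,7)O 3/4 satisfied
Row 6: (6,1)O 2/4 satisfied · (6,2)X 3/6 satisfied · (6,3)X 2/4 satisfied · (6,5)O 5/5 satisfied · (6,6)O 6/7 satisfied · (6,7)X 0/5 not
Row 7: (7,1)X 1/3 not · (7,2)O 1/5 not · (7,3)X 2/3 satisfied · (7,5)O 3/3 satisfied · (7,6)O 4/5 satisfied · (7,7)O 2/3 satisfied
For instance (2,3) has only 1/6 same-type neighbors, below 3/8.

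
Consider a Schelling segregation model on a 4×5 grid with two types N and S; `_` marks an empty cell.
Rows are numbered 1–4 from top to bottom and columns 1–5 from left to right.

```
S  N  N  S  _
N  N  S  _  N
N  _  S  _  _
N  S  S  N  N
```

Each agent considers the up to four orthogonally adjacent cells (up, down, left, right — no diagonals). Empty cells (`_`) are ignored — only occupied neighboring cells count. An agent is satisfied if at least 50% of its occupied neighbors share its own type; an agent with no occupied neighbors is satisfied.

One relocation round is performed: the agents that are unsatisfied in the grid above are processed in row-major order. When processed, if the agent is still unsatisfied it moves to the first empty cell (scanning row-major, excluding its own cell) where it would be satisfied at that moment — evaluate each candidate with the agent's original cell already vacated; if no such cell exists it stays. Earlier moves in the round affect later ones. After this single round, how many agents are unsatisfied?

Initially unsatisfied (in order): (1,1), (1,3), (1,4), (2,3).
  (1,1) → (1,5).
  (1,3) → (1,1).
  (1,4): now satisfied by earlier moves; stays.
  (2,3): now satisfied by earlier moves; stays.
Resulting grid:
N N _ S S
N N S _ N
N _ S _ _
N S S N N
Unsatisfied now: (2,5).

1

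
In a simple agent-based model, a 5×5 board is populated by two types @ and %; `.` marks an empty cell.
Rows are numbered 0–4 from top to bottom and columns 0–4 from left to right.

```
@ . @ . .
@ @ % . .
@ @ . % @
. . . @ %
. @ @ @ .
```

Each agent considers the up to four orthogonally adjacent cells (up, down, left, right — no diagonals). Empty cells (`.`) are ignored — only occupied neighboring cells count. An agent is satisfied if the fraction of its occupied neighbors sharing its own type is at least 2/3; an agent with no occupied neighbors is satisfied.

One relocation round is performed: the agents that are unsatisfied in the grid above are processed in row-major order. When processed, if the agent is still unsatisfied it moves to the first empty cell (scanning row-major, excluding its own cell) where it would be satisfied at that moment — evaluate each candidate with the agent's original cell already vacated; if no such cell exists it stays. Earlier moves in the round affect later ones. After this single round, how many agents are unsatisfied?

1

Initially unsatisfied (in order): (0,2), (1,2), (2,3), (2,4), (3,3), (3,4).
  (0,2) → (0,1).
  (1,2) → (0,3).
  (2,3) → (0,4).
  (2,4) → (1,2).
  (3,3) → (0,2).
  (3,4): now satisfied by earlier moves; stays.
Resulting grid:
@ @ @ % %
@ @ @ . .
@ @ . . .
. . . . %
. @ @ @ .
Unsatisfied now: (0,3).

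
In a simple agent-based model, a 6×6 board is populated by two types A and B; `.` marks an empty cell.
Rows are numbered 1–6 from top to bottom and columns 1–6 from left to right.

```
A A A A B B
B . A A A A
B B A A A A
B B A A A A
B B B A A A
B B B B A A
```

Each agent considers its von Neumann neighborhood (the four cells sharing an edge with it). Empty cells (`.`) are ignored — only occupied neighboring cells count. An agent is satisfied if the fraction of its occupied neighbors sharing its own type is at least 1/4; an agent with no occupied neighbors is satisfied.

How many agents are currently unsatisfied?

Row 1: (1,1)A 1/2 ok · (1,2)A 2/2 ok · (1,3)A 3/3 ok · (1,4)A 2/3 ok · (1,5)B 1/3 ok · (1,6)B 1/2 ok
Row 2: (2,1)B 1/2 ok · (2,3)A 3/3 ok · (2,4)A 4/4 ok · (2,5)A 3/4 ok · (2,6)A 2/3 ok
Row 3: (3,1)B 3/3 ok · (3,2)B 2/3 ok · (3,3)A 3/4 ok · (3,4)A 4/4 ok · (3,5)A 4/4 ok · (3,6)A 3/3 ok
Row 4: (4,1)B 3/3 ok · (4,2)B 3/4 ok · (4,3)A 2/4 ok · (4,4)A 4/4 ok · (4,5)A 4/4 ok · (4,6)A 3/3 ok
Row 5: (5,1)B 3/3 ok · (5,2)B 4/4 ok · (5,3)B 2/4 ok · (5,4)A 2/4 ok · (5,5)A 4/4 ok · (5,6)A 3/3 ok
Row 6: (6,1)B 2/2 ok · (6,2)B 3/3 ok · (6,3)B 3/3 ok · (6,4)B 1/3 ok · (6,5)A 2/3 ok · (6,6)A 2/2 ok
Every one meets the threshold.

0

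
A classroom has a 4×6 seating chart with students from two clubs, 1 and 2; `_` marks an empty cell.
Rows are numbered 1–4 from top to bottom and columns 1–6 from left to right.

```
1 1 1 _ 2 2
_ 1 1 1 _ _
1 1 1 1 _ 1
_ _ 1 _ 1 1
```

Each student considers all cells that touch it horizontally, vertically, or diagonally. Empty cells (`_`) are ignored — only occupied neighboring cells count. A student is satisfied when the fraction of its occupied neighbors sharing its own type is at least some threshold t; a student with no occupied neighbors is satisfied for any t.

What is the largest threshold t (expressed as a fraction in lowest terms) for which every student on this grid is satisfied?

Row 1: (1,1)1 2/2 · (1,2)1 4/4 · (1,3)1 4/4 · (1,5)2 1/2 · (1,6)2 1/1
Row 2: (2,2)1 7/7 · (2,3)1 7/7 · (2,4)1 4/5
Row 3: (3,1)1 2/2 · (3,2)1 5/5 · (3,3)1 6/6 · (3,4)1 5/5 · (3,6)1 2/2
Row 4: (4,3)1 3/3 · (4,5)1 3/3 · (4,6)1 2/2
The smallest same-type fraction is 1/2 at (1,5), which reduces to 1/2. Any threshold above that leaves this student unsatisfied.

1/2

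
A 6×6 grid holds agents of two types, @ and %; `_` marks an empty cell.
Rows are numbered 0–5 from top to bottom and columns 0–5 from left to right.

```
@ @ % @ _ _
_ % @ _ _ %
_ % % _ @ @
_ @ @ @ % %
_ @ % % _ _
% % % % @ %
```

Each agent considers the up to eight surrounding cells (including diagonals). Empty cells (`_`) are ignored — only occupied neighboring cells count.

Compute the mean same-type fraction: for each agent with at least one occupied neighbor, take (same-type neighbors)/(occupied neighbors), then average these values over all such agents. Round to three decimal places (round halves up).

(0,0)@ 1/2
(0,1)@ 2/4
(0,2)% 1/4
(0,3)@ 1/2
(1,1)% 3/6
(1,2)@ 2/6
(1,5)% 0/2
(2,1)% 2/5
(2,2)% 2/6
(2,4)@ 2/5
(2,5)@ 1/4
(3,1)@ 2/5
(3,2)@ 3/7
(3,3)@ 2/6
(3,4)% 2/5
(3,5)% 1/3
(4,1)@ 2/6
(4,2)% 4/8
(4,3)% 4/7
(5,0)% 1/2
(5,1)% 3/4
(5,2)% 4/5
(5,3)% 3/4
(5,4)@ 0/3
(5,5)% 0/1
Sum over 25 agents: 1/2 + 2/4 + 1/4 + 1/2 + 3/6 + 2/6 + 0/2 + 2/5 + 2/6 + 2/5 + 1/4 + 2/5 + 3/7 + 2/6 + 2/5 + 1/3 + 2/6 + 4/8 + 4/7 + 1/2 + 3/4 + 4/5 + 3/4 + 0/3 + 0/1 = 151/15; mean = 151/15 ÷ 25 = 151/375 = 0.402666… → 0.403.

0.403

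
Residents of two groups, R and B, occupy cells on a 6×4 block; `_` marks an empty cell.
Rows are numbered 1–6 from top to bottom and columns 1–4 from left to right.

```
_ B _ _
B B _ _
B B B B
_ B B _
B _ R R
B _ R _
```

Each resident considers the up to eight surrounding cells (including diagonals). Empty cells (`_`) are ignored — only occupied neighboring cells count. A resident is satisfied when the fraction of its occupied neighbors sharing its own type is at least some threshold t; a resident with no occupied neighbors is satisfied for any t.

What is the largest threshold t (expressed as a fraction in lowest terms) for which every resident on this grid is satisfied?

1/2

(1,2)B 2/2
(2,1)B 4/4
(2,2)B 5/5
(3,1)B 4/4
(3,2)B 6/6
(3,3)B 5/5
(3,4)B 2/2
(4,2)B 5/6
(4,3)B 4/6
(5,1)B 2/2
(5,3)R 2/4
(5,4)R 2/3
(6,1)B 1/1
(6,3)R 2/2
The smallest same-type fraction is 2/4 at (5,3), which reduces to 1/2. Any threshold above that leaves this resident unsatisfied.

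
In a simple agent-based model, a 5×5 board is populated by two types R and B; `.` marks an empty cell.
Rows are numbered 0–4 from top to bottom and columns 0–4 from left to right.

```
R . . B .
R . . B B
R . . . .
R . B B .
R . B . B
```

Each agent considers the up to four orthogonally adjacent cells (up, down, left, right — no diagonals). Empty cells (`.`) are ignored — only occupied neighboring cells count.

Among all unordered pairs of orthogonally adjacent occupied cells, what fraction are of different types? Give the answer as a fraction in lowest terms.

Scan each occupied cell's neighbors to the right and below so each pair is counted once.
From row 0: 0 unlike of 2 pairs (running 0/2).
From row 1: 0 unlike of 2 pairs (running 0/4).
From row 2: 0 unlike of 1 pairs (running 0/5).
From row 3: 0 unlike of 3 pairs (running 0/8).
Total adjacent occupied pairs: 8; unlike-type pairs: 0.
0/8 reduces to 0/1.

0/1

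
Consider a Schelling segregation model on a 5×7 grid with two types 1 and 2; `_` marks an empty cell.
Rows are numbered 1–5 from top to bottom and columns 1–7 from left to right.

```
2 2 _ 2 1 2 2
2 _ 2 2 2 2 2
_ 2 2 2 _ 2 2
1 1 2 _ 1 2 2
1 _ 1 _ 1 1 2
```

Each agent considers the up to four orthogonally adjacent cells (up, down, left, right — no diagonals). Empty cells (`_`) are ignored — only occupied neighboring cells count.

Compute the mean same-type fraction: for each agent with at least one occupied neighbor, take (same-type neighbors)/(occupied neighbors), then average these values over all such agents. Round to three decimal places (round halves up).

0.744

Row 1: (1,1)2 2/2 · (1,2)2 1/1 · (1,4)2 1/2 · (1,5)1 0/3 · (1,6)2 2/3 · (1,7)2 2/2
Row 2: (2,1)2 1/1 · (2,3)2 2/2 · (2,4)2 4/4 · (2,5)2 2/3 · (2,6)2 4/4 · (2,7)2 3/3
Row 3: (3,2)2 1/2 · (3,3)2 4/4 · (3,4)2 2/2 · (3,6)2 3/3 · (3,7)2 3/3
Row 4: (4,1)1 2/2 · (4,2)1 1/3 · (4,3)2 1/3 · (4,5)1 1/2 · (4,6)2 2/4 · (4,7)2 3/3
Row 5: (5,1)1 1/1 · (5,3)1 0/1 · (5,5)1 2/2 · (5,6)1 1/3 · (5,7)2 1/2
Sum over 28 agents: 2/2 + 1/1 + 1/2 + 0/3 + 2/3 + 2/2 + 1/1 + 2/2 + 4/4 + 2/3 + 4/4 + 3/3 + 1/2 + 4/4 + 2/2 + 3/3 + 3/3 + 2/2 + 1/3 + 1/3 + 1/2 + 2/4 + 3/3 + 1/1 + 0/1 + 2/2 + 1/3 + 1/2 = 125/6; mean = 125/6 ÷ 28 = 125/168 = 0.744047… → 0.744.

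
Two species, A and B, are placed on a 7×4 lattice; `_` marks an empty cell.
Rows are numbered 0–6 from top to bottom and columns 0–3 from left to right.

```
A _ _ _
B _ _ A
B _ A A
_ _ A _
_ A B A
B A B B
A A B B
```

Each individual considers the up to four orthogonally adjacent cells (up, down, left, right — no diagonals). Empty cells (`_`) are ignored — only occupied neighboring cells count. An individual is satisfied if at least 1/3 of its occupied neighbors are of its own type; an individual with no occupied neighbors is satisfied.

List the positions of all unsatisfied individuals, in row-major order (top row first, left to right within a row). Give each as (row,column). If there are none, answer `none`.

Row 0: (0,0)A 0/1 unhappy
Row 1: (1,0)B 1/2 ok · (1,3)A 1/1 ok
Row 2: (2,0)B 1/1 ok · (2,2)A 2/2 ok · (2,3)A 2/2 ok
Row 3: (3,2)A 1/2 ok
Row 4: (4,1)A 1/2 ok · (4,2)B 1/4 unhappy · (4,3)A 0/2 unhappy
Row 5: (5,0)B 0/2 unhappy · (5,1)A 2/4 ok · (5,2)B 3/4 ok · (5,3)B 2/3 ok
Row 6: (6,0)A 1/2 ok · (6,1)A 2/3 ok · (6,2)B 2/3 ok · (6,3)B 2/2 ok

(0,0), (4,2), (4,3), (5,0)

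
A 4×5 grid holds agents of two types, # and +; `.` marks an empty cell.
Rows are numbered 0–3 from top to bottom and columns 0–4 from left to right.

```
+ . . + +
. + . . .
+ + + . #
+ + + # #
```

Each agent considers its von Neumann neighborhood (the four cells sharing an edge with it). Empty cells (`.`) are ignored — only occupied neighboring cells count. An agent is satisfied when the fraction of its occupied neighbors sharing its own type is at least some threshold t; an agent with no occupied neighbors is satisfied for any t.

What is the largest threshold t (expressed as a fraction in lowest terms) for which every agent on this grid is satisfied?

Row 0: (0,0)+ — no occupied neighbors · (0,3)+ 1/1 · (0,4)+ 1/1
Row 1: (1,1)+ 1/1
Row 2: (2,0)+ 2/2 · (2,1)+ 4/4 · (2,2)+ 2/2 · (2,4)# 1/1
Row 3: (3,0)+ 2/2 · (3,1)+ 3/3 · (3,2)+ 2/3 · (3,3)# 1/2 · (3,4)# 2/2
The smallest same-type fraction is 1/2 at (3,3), which reduces to 1/2. Any threshold above that leaves this agent unsatisfied.

1/2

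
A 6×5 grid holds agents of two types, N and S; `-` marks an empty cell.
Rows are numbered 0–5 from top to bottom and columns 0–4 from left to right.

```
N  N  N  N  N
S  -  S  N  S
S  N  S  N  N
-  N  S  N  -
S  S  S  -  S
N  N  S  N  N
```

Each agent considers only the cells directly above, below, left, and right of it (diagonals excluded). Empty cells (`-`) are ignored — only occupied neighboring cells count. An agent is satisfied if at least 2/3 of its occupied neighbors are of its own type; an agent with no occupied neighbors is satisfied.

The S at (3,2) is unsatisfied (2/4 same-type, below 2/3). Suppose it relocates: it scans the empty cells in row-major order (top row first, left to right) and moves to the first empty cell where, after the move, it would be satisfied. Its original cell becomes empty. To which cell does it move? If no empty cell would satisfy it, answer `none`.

(3,0)

Vacating (3,2). Empty cells in order:
  (1,1): 2/4 same-type → still unsatisfied.
  (3,0): 2/3 same-type → satisfied — stop here.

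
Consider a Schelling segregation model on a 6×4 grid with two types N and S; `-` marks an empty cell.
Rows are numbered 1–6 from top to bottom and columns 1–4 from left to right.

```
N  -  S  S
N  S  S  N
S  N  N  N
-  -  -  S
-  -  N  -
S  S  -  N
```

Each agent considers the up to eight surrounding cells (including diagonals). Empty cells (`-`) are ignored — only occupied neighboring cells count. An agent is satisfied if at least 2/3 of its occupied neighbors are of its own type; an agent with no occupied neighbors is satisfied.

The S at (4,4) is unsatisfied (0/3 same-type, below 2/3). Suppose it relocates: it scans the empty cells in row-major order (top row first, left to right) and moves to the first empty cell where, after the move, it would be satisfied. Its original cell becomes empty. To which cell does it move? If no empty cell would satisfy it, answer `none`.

(5,1)

Vacating (4,4). Empty cells in order:
  (1,2): 3/5 same-type → still unsatisfied.
  (4,1): 1/2 same-type → still unsatisfied.
  (4,2): 1/4 same-type → still unsatisfied.
  (4,3): 0/4 same-type → still unsatisfied.
  (5,1): 2/2 same-type → satisfied — stop here.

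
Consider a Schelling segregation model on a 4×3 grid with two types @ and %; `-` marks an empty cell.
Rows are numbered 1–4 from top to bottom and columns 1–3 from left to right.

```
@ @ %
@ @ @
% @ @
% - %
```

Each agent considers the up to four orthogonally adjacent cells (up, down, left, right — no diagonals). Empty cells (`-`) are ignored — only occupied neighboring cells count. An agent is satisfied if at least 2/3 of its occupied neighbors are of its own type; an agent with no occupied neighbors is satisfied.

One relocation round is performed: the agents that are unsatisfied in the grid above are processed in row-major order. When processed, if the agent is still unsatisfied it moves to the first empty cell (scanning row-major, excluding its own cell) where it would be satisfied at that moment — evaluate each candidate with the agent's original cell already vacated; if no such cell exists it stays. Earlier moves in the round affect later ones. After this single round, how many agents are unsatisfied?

Initially unsatisfied (in order): (1,3), (3,1), (4,3).
  (1,3) → (4,2).
  (3,1): no empty cell satisfies it; stays.
  (4,3): no empty cell satisfies it; stays.
Resulting grid:
@ @ -
@ @ @
% @ @
% % %
Unsatisfied now: (3,1), (3,2), (4,3).

3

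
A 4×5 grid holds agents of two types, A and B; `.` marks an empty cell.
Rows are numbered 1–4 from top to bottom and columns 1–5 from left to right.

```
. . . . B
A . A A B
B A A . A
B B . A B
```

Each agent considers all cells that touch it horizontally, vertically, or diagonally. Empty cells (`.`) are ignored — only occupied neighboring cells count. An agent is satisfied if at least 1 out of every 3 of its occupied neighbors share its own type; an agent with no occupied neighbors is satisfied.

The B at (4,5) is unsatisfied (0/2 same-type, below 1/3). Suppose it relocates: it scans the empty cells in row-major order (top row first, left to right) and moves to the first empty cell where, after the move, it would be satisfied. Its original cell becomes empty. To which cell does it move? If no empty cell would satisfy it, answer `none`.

(1,4)

Vacating (4,5). Empty cells in order:
  (1,1): 0/1 same-type → still unsatisfied.
  (1,2): 0/2 same-type → still unsatisfied.
  (1,3): 0/2 same-type → still unsatisfied.
  (1,4): 2/4 same-type → satisfied — stop here.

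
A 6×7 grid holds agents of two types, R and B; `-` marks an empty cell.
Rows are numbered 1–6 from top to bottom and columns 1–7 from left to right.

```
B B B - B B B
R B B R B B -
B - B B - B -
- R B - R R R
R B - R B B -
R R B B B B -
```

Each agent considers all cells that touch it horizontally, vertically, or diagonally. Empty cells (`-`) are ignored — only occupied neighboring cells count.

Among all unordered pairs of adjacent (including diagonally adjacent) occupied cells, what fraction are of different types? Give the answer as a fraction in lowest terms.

8/19

Scan each occupied cell's neighbors to the right and below (and the two forward diagonals) so each pair is counted once.
From row 1: 4 unlike of 18 pairs (running 4/18).
From row 2: 6 unlike of 15 pairs (running 10/33).
From row 3: 6 unlike of 9 pairs (running 16/42).
From row 4: 8 unlike of 13 pairs (running 24/55).
From row 5: 7 unlike of 16 pairs (running 31/71).
From row 6: 1 unlike of 5 pairs (running 32/76).
Total adjacent occupied pairs: 76; unlike-type pairs: 32.
32/76 reduces to 8/19.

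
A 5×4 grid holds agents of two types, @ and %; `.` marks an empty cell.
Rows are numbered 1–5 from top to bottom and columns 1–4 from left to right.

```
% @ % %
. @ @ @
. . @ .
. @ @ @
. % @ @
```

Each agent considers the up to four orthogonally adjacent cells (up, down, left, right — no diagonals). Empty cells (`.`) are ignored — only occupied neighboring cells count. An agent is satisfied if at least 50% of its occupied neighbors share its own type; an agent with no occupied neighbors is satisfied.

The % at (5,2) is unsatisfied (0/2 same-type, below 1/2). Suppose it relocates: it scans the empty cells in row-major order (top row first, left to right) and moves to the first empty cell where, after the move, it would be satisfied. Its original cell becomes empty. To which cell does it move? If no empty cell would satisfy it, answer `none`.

Vacating (5,2). Empty cells in order:
  (2,1): 1/2 same-type → satisfied — stop here.

(2,1)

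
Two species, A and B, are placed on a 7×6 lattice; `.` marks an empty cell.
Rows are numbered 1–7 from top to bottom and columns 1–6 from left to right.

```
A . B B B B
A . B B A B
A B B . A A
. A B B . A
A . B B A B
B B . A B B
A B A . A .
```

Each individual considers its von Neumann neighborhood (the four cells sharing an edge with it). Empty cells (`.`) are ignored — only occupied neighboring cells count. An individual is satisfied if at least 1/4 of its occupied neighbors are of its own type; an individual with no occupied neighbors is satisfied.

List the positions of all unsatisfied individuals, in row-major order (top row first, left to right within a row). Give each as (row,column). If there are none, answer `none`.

(4,2), (5,1), (5,5), (6,4), (7,1), (7,3), (7,5)

Row 1: (1,1)A 1/1 ✓ · (1,3)B 2/2 ✓ · (1,4)B 3/3 ✓ · (1,5)B 2/3 ✓ · (1,6)B 2/2 ✓
Row 2: (2,1)A 2/2 ✓ · (2,3)B 3/3 ✓ · (2,4)B 2/3 ✓ · (2,5)A 1/4 ✓ · (2,6)B 1/3 ✓
Row 3: (3,1)A 1/2 ✓ · (3,2)B 1/3 ✓ · (3,3)B 3/3 ✓ · (3,5)A 2/2 ✓ · (3,6)A 2/3 ✓
Row 4: (4,2)A 0/2 ✗ · (4,3)B 3/4 ✓ · (4,4)B 2/2 ✓ · (4,6)A 1/2 ✓
Row 5: (5,1)A 0/1 ✗ · (5,3)B 2/2 ✓ · (5,4)B 2/4 ✓ · (5,5)A 0/3 ✗ · (5,6)B 1/3 ✓
Row 6: (6,1)B 1/3 ✓ · (6,2)B 2/2 ✓ · (6,4)A 0/2 ✗ · (6,5)B 1/4 ✓ · (6,6)B 2/2 ✓
Row 7: (7,1)A 0/2 ✗ · (7,2)B 1/3 ✓ · (7,3)A 0/1 ✗ · (7,5)A 0/1 ✗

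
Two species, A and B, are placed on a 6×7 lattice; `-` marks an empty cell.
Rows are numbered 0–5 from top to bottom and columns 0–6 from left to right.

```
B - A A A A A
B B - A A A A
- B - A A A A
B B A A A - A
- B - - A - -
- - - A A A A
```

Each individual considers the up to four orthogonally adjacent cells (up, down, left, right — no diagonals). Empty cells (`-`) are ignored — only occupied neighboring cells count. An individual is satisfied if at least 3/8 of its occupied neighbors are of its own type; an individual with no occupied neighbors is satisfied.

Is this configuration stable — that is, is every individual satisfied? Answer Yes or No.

Yes

(0,0)B 1/1 ok
(0,2)A 1/1 ok
(0,3)A 3/3 ok
(0,4)A 3/3 ok
(0,5)A 3/3 ok
(0,6)A 2/2 ok
(1,0)B 2/2 ok
(1,1)B 2/2 ok
(1,3)A 3/3 ok
(1,4)A 4/4 ok
(1,5)A 4/4 ok
(1,6)A 3/3 ok
(2,1)B 2/2 ok
(2,3)A 3/3 ok
(2,4)A 4/4 ok
(2,5)A 3/3 ok
(2,6)A 3/3 ok
(3,0)B 1/1 ok
(3,1)B 3/4 ok
(3,2)A 1/2 ok
(3,3)A 3/3 ok
(3,4)A 3/3 ok
(3,6)A 1/1 ok
(4,1)B 1/1 ok
(4,4)A 2/2 ok
(5,3)A 1/1 ok
(5,4)A 3/3 ok
(5,5)A 2/2 ok
(5,6)A 1/1 ok
All meet the threshold, so the configuration is stable.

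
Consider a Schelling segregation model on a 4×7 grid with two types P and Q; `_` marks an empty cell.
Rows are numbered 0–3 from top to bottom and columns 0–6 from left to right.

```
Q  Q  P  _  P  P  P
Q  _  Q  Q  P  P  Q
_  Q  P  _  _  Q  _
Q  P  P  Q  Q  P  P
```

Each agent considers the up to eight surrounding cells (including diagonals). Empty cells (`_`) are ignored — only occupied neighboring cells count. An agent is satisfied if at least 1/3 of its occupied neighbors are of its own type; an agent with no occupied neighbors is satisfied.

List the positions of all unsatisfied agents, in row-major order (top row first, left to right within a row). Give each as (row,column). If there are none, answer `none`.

Row 0: (0,0)Q 2/2 satisfied · (0,1)Q 3/4 satisfied · (0,2)P 0/3 not · (0,4)P 3/4 satisfied · (0,5)P 4/5 satisfied · (0,6)P 2/3 satisfied
Row 1: (1,0)Q 3/3 satisfied · (1,2)Q 3/5 satisfied · (1,3)Q 1/5 not · (1,4)P 3/5 satisfied · (1,5)P 4/6 satisfied · (1,6)Q 1/4 not
Row 2: (2,1)Q 3/6 satisfied · (2,2)P 2/6 satisfied · (2,5)Q 2/6 satisfied
Row 3: (3,0)Q 1/2 satisfied · (3,1)P 2/4 satisfied · (3,2)P 2/4 satisfied · (3,3)Q 1/3 satisfied · (3,4)Q 2/3 satisfied · (3,5)P 1/3 satisfied · (3,6)P 1/2 satisfied

(0,2), (1,3), (1,6)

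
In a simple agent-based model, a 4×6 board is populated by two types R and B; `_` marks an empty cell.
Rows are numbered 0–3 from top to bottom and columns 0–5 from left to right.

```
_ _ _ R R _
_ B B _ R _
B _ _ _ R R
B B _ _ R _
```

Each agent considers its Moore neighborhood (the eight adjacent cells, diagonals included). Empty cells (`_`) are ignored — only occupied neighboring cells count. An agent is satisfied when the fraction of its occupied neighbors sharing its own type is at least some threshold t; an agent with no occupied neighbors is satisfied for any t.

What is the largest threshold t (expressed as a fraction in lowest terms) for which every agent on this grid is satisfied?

1/2

(0,3)R 2/3
(0,4)R 2/2
(1,1)B 2/2
(1,2)B 1/2
(1,4)R 4/4
(2,0)B 3/3
(2,4)R 3/3
(2,5)R 3/3
(3,0)B 2/2
(3,1)B 2/2
(3,4)R 2/2
The smallest same-type fraction is 1/2 at (1,2), which reduces to 1/2. Any threshold above that leaves this agent unsatisfied.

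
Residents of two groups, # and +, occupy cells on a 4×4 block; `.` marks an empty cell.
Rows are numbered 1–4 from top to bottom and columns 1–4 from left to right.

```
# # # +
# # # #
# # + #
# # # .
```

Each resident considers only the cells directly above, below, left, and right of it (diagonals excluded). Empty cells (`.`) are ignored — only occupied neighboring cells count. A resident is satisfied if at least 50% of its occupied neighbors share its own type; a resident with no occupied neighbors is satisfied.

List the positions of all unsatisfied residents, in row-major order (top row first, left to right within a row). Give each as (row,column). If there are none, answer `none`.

(1,1)# 2/2 ok
(1,2)# 3/3 ok
(1,3)# 2/3 ok
(1,4)+ 0/2 unhappy
(2,1)# 3/3 ok
(2,2)# 4/4 ok
(2,3)# 3/4 ok
(2,4)# 2/3 ok
(3,1)# 3/3 ok
(3,2)# 3/4 ok
(3,3)+ 0/4 unhappy
(3,4)# 1/2 ok
(4,1)# 2/2 ok
(4,2)# 3/3 ok
(4,3)# 1/2 ok

(1,4), (3,3)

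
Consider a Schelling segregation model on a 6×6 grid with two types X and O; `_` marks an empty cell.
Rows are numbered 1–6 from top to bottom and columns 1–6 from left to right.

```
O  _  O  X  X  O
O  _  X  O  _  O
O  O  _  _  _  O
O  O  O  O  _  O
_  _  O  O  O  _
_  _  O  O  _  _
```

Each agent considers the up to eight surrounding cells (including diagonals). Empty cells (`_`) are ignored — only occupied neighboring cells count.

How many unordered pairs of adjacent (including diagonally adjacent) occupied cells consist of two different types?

8

Scan each occupied cell's neighbors to the right and below (and the two forward diagonals) so each pair is counted once.
From row 1: 6 unlike of 11 pairs (running 6/11).
From row 2: 2 unlike of 5 pairs (running 8/16).
From row 3: 0 unlike of 7 pairs (running 8/23).
From row 4: 0 unlike of 10 pairs (running 8/33).
From row 5: 0 unlike of 7 pairs (running 8/40).
From row 6: 0 unlike of 1 pairs (running 8/41).
Total adjacent occupied pairs: 41; unlike-type pairs: 8.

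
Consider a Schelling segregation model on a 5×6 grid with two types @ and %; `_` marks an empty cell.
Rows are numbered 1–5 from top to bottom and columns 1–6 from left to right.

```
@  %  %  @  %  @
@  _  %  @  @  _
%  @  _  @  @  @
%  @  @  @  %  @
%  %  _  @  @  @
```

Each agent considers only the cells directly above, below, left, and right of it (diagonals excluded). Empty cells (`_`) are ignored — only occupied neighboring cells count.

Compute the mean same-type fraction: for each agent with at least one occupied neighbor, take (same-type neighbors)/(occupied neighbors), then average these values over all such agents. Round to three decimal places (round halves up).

0.606

(1,1)@ 1/2
(1,2)% 1/2
(1,3)% 2/3
(1,4)@ 1/3
(1,5)% 0/3
(1,6)@ 0/1
(2,1)@ 1/2
(2,3)% 1/2
(2,4)@ 3/4
(2,5)@ 2/3
(3,1)% 1/3
(3,2)@ 1/2
(3,4)@ 3/3
(3,5)@ 3/4
(3,6)@ 2/2
(4,1)% 2/3
(4,2)@ 2/4
(4,3)@ 2/2
(4,4)@ 3/4
(4,5)% 0/4
(4,6)@ 2/3
(5,1)% 2/2
(5,2)% 1/2
(5,4)@ 2/2
(5,5)@ 2/3
(5,6)@ 2/2
Sum over 26 agents: 1/2 + 1/2 + 2/3 + 1/3 + 0/3 + 0/1 + 1/2 + 1/2 + 3/4 + 2/3 + 1/3 + 1/2 + 3/3 + 3/4 + 2/2 + 2/3 + 2/4 + 2/2 + 3/4 + 0/4 + 2/3 + 2/2 + 1/2 + 2/2 + 2/3 + 2/2 = 63/4; mean = 63/4 ÷ 26 = 63/104 = 0.605769… → 0.606.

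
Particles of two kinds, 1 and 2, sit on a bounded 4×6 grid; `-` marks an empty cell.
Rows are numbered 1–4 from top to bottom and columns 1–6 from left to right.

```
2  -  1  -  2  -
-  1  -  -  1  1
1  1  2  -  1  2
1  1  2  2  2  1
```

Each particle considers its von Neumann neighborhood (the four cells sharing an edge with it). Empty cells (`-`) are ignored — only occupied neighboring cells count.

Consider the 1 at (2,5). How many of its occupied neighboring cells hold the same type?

2

Occupied neighbors of (2,5): (1,5)=2, (3,5)=1, (2,6)=1.
Same type (1): 2 of 3.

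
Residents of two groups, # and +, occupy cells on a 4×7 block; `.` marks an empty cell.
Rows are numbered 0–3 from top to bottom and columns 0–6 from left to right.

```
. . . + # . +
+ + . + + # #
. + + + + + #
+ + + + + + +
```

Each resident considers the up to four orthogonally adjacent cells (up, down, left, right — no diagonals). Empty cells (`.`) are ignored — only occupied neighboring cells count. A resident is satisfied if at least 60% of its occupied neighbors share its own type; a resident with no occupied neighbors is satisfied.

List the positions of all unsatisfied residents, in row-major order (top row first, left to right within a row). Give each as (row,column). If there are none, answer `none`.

(0,3), (0,4), (0,6), (1,4), (1,5), (2,5), (2,6), (3,6)

Row 0: (0,3)+ 1/2 ✗ · (0,4)# 0/2 ✗ · (0,6)+ 0/1 ✗
Row 1: (1,0)+ 1/1 ✓ · (1,1)+ 2/2 ✓ · (1,3)+ 3/3 ✓ · (1,4)+ 2/4 ✗ · (1,5)# 1/3 ✗ · (1,6)# 2/3 ✓
Row 2: (2,1)+ 3/3 ✓ · (2,2)+ 3/3 ✓ · (2,3)+ 4/4 ✓ · (2,4)+ 4/4 ✓ · (2,5)+ 2/4 ✗ · (2,6)# 1/3 ✗
Row 3: (3,0)+ 1/1 ✓ · (3,1)+ 3/3 ✓ · (3,2)+ 3/3 ✓ · (3,3)+ 3/3 ✓ · (3,4)+ 3/3 ✓ · (3,5)+ 3/3 ✓ · (3,6)+ 1/2 ✗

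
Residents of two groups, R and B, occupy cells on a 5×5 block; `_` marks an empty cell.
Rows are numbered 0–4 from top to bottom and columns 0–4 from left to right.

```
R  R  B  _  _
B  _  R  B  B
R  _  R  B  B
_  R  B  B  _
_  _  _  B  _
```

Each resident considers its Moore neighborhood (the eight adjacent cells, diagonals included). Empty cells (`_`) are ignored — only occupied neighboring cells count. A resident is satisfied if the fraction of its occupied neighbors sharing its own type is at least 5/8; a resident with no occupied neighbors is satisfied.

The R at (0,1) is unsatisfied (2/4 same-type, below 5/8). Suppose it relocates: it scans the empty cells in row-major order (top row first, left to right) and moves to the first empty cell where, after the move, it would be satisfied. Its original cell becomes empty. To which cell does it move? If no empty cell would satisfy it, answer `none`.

(1,1)

Vacating (0,1). Empty cells in order:
  (0,3): 1/4 same-type → still unsatisfied.
  (0,4): 0/2 same-type → still unsatisfied.
  (1,1): 4/6 same-type → satisfied — stop here.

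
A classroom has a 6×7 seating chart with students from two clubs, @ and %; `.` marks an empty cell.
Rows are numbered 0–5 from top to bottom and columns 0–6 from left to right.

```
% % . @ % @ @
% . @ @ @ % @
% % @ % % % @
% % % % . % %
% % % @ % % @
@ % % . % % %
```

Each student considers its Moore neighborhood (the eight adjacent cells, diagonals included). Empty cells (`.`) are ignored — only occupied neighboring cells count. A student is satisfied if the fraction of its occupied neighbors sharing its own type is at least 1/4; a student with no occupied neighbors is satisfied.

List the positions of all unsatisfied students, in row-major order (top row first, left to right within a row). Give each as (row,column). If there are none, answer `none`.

(0,4), (2,6), (4,3), (4,6), (5,0)

Row 0: (0,0)% 2/2 satisfied · (0,1)% 2/3 satisfied · (0,3)@ 3/4 satisfied · (0,4)% 1/5 not · (0,5)@ 3/5 satisfied · (0,6)@ 2/3 satisfied
Row 1: (1,0)% 4/4 satisfied · (1,2)@ 3/6 satisfied · (1,3)@ 4/7 satisfied · (1,4)@ 3/8 satisfied · (1,5)% 3/8 satisfied · (1,6)@ 3/5 satisfied
Row 2: (2,0)% 4/4 satisfied · (2,1)% 5/7 satisfied · (2,2)@ 2/7 satisfied · (2,3)% 3/7 satisfied · (2,4)% 5/7 satisfied · (2,5)% 4/7 satisfied · (2,6)@ 1/5 not
Row 3: (3,0)% 5/5 satisfied · (3,1)% 7/8 satisfied · (3,2)% 6/8 satisfied · (3,3)% 5/7 satisfied · (3,5)% 5/7 satisfied · (3,6)% 3/5 satisfied
Row 4: (4,0)% 4/5 satisfied · (4,1)% 7/8 satisfied · (4,2)% 6/7 satisfied · (4,3)@ 0/6 not · (4,4)% 5/6 satisfied · (4,5)% 6/7 satisfied · (4,6)@ 0/5 not
Row 5: (5,0)@ 0/3 not · (5,1)% 4/5 satisfied · (5,2)% 3/4 satisfied · (5,4)% 3/4 satisfied · (5,5)% 4/5 satisfied · (5,6)% 2/3 satisfied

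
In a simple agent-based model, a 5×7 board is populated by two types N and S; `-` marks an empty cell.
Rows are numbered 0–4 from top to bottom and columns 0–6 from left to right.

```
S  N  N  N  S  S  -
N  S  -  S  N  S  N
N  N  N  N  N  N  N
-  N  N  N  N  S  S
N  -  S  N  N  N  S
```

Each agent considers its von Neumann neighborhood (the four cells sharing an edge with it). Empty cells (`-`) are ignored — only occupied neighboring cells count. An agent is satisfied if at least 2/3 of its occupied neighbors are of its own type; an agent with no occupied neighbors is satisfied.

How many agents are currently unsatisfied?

15

(0,0)S 0/2 unhappy
(0,1)N 1/3 unhappy
(0,2)N 2/2 ok
(0,3)N 1/3 unhappy
(0,4)S 1/3 unhappy
(0,5)S 2/2 ok
(1,0)N 1/3 unhappy
(1,1)S 0/3 unhappy
(1,3)S 0/3 unhappy
(1,4)N 1/4 unhappy
(1,5)S 1/4 unhappy
(1,6)N 1/2 unhappy
(2,0)N 2/2 ok
(2,1)N 3/4 ok
(2,2)N 3/3 ok
(2,3)N 3/4 ok
(2,4)N 4/4 ok
(2,5)N 2/4 unhappy
(2,6)N 2/3 ok
(3,1)N 2/2 ok
(3,2)N 3/4 ok
(3,3)N 4/4 ok
(3,4)N 3/4 ok
(3,5)S 1/4 unhappy
(3,6)S 2/3 ok
(4,0)N 0/0 ok
(4,2)S 0/2 unhappy
(4,3)N 2/3 ok
(4,4)N 3/3 ok
(4,5)N 1/3 unhappy
(4,6)S 1/2 unhappy
Unsatisfied: (0,0), (0,1), (0,3), (0,4), (1,0), (1,1), (1,3), (1,4), (1,5), (1,6), (2,5), (3,5), (4,2), (4,5), (4,6) — 15 in total.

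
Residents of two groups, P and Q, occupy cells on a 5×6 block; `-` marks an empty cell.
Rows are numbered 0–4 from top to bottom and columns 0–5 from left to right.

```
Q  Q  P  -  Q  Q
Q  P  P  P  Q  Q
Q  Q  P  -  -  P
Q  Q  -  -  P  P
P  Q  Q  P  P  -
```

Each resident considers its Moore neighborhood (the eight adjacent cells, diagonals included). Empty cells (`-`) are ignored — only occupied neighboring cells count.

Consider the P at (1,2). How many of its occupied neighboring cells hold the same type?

Occupied neighbors of (1,2): (0,1)=Q, (0,2)=P, (1,1)=P, (1,3)=P, (2,1)=Q, (2,2)=P.
Same type (P): 4 of 6.

4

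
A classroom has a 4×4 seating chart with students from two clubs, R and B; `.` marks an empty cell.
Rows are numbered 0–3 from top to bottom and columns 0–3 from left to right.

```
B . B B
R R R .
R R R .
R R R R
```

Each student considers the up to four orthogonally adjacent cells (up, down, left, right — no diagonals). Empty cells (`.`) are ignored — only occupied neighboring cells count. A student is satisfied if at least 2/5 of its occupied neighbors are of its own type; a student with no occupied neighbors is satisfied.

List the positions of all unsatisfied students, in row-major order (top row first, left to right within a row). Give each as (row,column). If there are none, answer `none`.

(0,0)B 0/1 ✗
(0,2)B 1/2 ✓
(0,3)B 1/1 ✓
(1,0)R 2/3 ✓
(1,1)R 3/3 ✓
(1,2)R 2/3 ✓
(2,0)R 3/3 ✓
(2,1)R 4/4 ✓
(2,2)R 3/3 ✓
(3,0)R 2/2 ✓
(3,1)R 3/3 ✓
(3,2)R 3/3 ✓
(3,3)R 1/1 ✓

(0,0)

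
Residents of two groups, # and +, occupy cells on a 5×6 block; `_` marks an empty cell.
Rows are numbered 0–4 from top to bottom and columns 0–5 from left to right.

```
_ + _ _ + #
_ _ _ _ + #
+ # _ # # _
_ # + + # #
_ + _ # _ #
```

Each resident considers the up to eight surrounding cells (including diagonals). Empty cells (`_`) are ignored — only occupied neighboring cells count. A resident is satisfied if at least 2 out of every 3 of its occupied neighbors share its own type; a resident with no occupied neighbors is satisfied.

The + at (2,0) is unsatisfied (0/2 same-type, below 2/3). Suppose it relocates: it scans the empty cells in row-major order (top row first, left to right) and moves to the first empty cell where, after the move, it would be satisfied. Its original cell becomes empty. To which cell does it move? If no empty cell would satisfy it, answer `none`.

(0,0)

Vacating (2,0). Empty cells in order:
  (0,0): 1/1 same-type → satisfied — stop here.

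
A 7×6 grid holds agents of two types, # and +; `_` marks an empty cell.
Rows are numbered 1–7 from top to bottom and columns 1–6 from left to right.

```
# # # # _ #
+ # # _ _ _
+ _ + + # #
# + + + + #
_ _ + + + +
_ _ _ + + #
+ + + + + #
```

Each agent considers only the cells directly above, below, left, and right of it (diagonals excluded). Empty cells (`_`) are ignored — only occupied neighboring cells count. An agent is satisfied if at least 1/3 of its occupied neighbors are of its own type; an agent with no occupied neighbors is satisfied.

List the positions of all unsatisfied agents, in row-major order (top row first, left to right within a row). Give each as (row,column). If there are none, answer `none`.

(4,1)

Row 1: (1,1)# 1/2 ✓ · (1,2)# 3/3 ✓ · (1,3)# 3/3 ✓ · (1,4)# 1/1 ✓ · (1,6)# 0/0 ✓
Row 2: (2,1)+ 1/3 ✓ · (2,2)# 2/3 ✓ · (2,3)# 2/3 ✓
Row 3: (3,1)+ 1/2 ✓ · (3,3)+ 2/3 ✓ · (3,4)+ 2/3 ✓ · (3,5)# 1/3 ✓ · (3,6)# 2/2 ✓
Row 4: (4,1)# 0/2 ✗ · (4,2)+ 1/2 ✓ · (4,3)+ 4/4 ✓ · (4,4)+ 4/4 ✓ · (4,5)+ 2/4 ✓ · (4,6)# 1/3 ✓
Row 5: (5,3)+ 2/2 ✓ · (5,4)+ 4/4 ✓ · (5,5)+ 4/4 ✓ · (5,6)+ 1/3 ✓
Row 6: (6,4)+ 3/3 ✓ · (6,5)+ 3/4 ✓ · (6,6)# 1/3 ✓
Row 7: (7,1)+ 1/1 ✓ · (7,2)+ 2/2 ✓ · (7,3)+ 2/2 ✓ · (7,4)+ 3/3 ✓ · (7,5)+ 2/3 ✓ · (7,6)# 1/2 ✓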